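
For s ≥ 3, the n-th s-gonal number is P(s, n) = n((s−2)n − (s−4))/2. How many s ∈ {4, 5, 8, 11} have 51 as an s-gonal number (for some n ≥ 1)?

1

s = 4: P(4, 7) = 49 and P(4, 8) = 64; 51 is not s-gonal.
s = 5: P(5, 6) = 51. ✓
s = 8: P(8, 4) = 40 and P(8, 5) = 65; 51 is not s-gonal.
s = 11: P(11, 3) = 30 and P(11, 4) = 58; 51 is not s-gonal.
Hits: s ∈ {5} → 1.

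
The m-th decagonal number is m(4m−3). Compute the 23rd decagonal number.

2047

The 23rd decagonal number is n(4n−3) with n = 23.
23·(4·23 − 3) = 23·89 = 2047.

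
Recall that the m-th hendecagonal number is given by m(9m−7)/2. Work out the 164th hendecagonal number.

The 164th hendecagonal number is n(9n−7)/2 with n = 164.
164·(9·164 − 7)/2 = 164·1469/2 = 120458.

120458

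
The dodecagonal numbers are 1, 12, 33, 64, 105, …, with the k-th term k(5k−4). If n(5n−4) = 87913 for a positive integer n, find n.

133

Set n(5n−4) = 87913, giving 5n² − 4n − 87913 = 0.
The discriminant is 16 + 20·87913 = 1758276, and √1758276 = 1326.
So n = (4 + 1326) / 10 = 1330/10 = 133.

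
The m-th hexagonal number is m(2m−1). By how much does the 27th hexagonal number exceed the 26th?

Consecutive hexagonal numbers differ by 4n − 3: here 4·27 − 3 = 105.

105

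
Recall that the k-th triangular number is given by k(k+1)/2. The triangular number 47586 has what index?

308

Set n(n+1)/2 = 47586, giving n² + n − 95172 = 0.
The discriminant is 1 + 8·47586 = 380689, and √380689 = 617.
So n = (-1 + 617) / 2 = 616/2 = 308.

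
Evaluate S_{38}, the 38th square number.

1444

The 38th square number is n² with n = 38.
38² = 1444.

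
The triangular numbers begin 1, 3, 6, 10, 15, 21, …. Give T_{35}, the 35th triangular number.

630

The 35th triangular number is n(n+1)/2 with n = 35.
35·36/2 = 1260/2 = 630.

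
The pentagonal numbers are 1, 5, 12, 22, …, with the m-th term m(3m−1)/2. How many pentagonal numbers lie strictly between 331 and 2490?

25

The n-th pentagonal number is n(3n−1)/2.
Smallest index with value > 331: n = 16 (giving 376).
Largest index with value < 2490: n = 40 (giving 2380).
Indices 16 through 40: 25 terms.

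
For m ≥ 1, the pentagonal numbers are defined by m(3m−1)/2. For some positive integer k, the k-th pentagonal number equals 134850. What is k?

300

Set n(3n−1)/2 = 134850, giving 3n² − n − 269700 = 0.
So n = (1 + 1799) / 6 = 1800/6 = 300.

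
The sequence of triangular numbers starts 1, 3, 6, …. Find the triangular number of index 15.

15·16/2 = 240/2 = 120.

120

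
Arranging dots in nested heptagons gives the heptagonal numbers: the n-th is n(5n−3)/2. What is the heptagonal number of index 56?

The 56th heptagonal number is n(5n−3)/2 with n = 56.
56·(5·56 − 3)/2 = 56·277/2 = 7756.

7756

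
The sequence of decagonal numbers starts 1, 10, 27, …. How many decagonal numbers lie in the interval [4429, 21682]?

41

The n-th decagonal number is n(4n−3).
Smallest index with value ≥ 4429: n = 34 (giving 4522).
Largest index with value ≤ 21682: n = 74 (giving 21682).
Indices 34 through 74: 41 terms.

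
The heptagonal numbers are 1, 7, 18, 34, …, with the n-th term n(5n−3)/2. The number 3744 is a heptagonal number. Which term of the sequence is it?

Set n(5n−3)/2 = 3744, giving 5n² − 3n − 7488 = 0.
So n = (3 + 387) / 10 = 390/10 = 39.

39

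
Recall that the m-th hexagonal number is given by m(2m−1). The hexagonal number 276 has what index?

Set n(2n−1) = 276, giving 2n² − n − 276 = 0.
The discriminant is 1 + 8·276 = 2209, and √2209 = 47.
So n = (1 + 47) / 4 = 48/4 = 12.
Check: 12·(2·12 − 1) = 276. ✓

12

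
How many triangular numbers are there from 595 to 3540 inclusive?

50

The n-th triangular number is n(n+1)/2.
Smallest index with value ≥ 595: n = 34 (giving 595).
Largest index with value ≤ 3540: n = 83 (giving 3486).
Indices 34 through 83: 50 terms.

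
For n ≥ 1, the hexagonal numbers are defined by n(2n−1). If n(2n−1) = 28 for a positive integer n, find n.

4

Set n(2n−1) = 28, giving 2n² − n − 28 = 0.
So n = (1 + 15) / 4 = 16/4 = 4.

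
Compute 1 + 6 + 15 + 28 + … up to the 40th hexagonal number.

43460

Σ i(2i−1) = 2Σi² − Σi over i = 1..40.
Σi = 820 and Σi² = 22140.
2·22140 − 1·820 = 43460.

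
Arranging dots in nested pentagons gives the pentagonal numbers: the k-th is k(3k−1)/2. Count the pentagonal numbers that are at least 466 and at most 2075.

The n-th pentagonal number is n(3n−1)/2.
Smallest index with value ≥ 466: n = 18 (giving 477).
Largest index with value ≤ 2075: n = 37 (giving 2035).
Indices 18 through 37: 20 terms.

20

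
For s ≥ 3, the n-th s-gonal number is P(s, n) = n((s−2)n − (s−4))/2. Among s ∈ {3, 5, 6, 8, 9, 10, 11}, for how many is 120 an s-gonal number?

s = 3: P(3, 15) = 120. ✓
s = 5: P(5, 9) = 117 and P(5, 10) = 145; 120 is not s-gonal.
s = 6: P(6, 8) = 120. ✓
s = 8: P(8, 6) = 96 and P(8, 7) = 133; 120 is not s-gonal.
s = 9: P(9, 6) = 111 and P(9, 7) = 154; 120 is not s-gonal.
s = 10: P(10, 5) = 85 and P(10, 6) = 126; 120 is not s-gonal.
s = 11: P(11, 5) = 95 and P(11, 6) = 141; 120 is not s-gonal.
Hits: s ∈ {3, 6} → 2.

2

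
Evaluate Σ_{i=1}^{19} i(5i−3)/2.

5890

Σ i(5i−3)/2 = (5Σi² − 3Σi) / 2 over i = 1..19.
Σi = 190 and Σi² = 2470.
(5·2470 − 3·190) / 2 = 11780/2 = 5890.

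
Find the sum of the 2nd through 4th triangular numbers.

Σ i(i+1)/2 = (Σi² + Σi) / 2 over i = 2..4.
Σi = 10 − 1 = 9 and Σi² = 30 − 1 = 29.
(1·29 + 1·9) / 2 = 38/2 = 19.

19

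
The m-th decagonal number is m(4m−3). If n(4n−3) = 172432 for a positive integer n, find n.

208

Set n(4n−3) = 172432, giving 4n² − 3n − 172432 = 0.
The discriminant is 9 + 16·172432 = 2758921, and √2758921 = 1661.
So n = (3 + 1661) / 8 = 1664/8 = 208.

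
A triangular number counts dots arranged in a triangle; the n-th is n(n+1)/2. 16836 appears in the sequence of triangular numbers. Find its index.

183

Set n(n+1)/2 = 16836, giving n² + n − 33672 = 0.
So n = (-1 + 367) / 2 = 366/2 = 183.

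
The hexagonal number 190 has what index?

Set n(2n−1) = 190, giving 2n² − n − 190 = 0.
The discriminant is 1 + 8·190 = 1521, and √1521 = 39.
So n = (1 + 39) / 4 = 40/4 = 10.
Check: 10·(2·10 − 1) = 190. ✓

10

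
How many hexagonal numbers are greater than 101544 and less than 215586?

The n-th hexagonal number is n(2n−1).
Smallest index with value > 101544: n = 226 (giving 101926).
Largest index with value < 215586: n = 328 (giving 214840).
Indices 226 through 328: 103 terms.

103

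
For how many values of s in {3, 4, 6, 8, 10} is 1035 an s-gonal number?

2

s = 3: P(3, 45) = 1035. ✓
s = 4: P(4, 32) = 1024 and P(4, 33) = 1089; 1035 is not s-gonal.
s = 6: P(6, 23) = 1035. ✓
s = 8: P(8, 18) = 936 and P(8, 19) = 1045; 1035 is not s-gonal.
s = 10: P(10, 16) = 976 and P(10, 17) = 1105; 1035 is not s-gonal.
Hits: s ∈ {3, 6} → 2.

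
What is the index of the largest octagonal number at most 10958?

60

Solve n(3n−2) ≤ 10958 for integer n.
n = 60 gives 10680 ≤ 10958, while n = 61 gives 11041 > 10958; so the answer is index 60.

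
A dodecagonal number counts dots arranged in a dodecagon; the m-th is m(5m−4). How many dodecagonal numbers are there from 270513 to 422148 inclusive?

58

The n-th dodecagonal number is n(5n−4).
Smallest index with value ≥ 270513: n = 233 (giving 270513).
Largest index with value ≤ 422148: n = 290 (giving 419340).
Indices 233 through 290: 58 terms.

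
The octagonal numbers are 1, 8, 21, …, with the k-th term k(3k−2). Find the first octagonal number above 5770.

Solve n(3n−2) > 5770 for integer n.
The largest n with value ≤ 5770 is 44 (since 5720 ≤ 5770 < 5985), so the first above is n = 45, value 5985.

5985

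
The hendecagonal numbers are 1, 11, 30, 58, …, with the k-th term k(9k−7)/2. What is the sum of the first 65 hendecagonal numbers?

413985

Σ i(9i−7)/2 = (9Σi² − 7Σi) / 2 over i = 1..65.
Σi = 2145 and Σi² = 93665.
(9·93665 − 7·2145) / 2 = 827970/2 = 413985.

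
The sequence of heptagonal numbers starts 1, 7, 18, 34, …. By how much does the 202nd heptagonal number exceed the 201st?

1006

Consecutive heptagonal numbers differ by 5n − 4: here 5·202 − 4 = 1006.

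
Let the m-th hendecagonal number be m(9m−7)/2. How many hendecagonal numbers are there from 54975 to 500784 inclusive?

The n-th hendecagonal number is n(9n−7)/2.
Smallest index with value ≥ 54975: n = 111 (giving 55056).
Largest index with value ≤ 500784: n = 333 (giving 497835).
Indices 111 through 333: 223 terms.

223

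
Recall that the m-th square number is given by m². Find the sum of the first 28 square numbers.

7714

Σ_{i=1}^{28} i² = 28·29·57/6 = 7714.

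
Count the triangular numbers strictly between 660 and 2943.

The n-th triangular number is n(n+1)/2.
Smallest index with value > 660: n = 36 (giving 666).
Largest index with value < 2943: n = 76 (giving 2926).
Indices 36 through 76: 41 terms.

41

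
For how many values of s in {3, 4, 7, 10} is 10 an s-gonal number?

s = 3: P(3, 4) = 10. ✓
s = 4: P(4, 3) = 9 and P(4, 4) = 16; 10 is not s-gonal.
s = 7: P(7, 2) = 7 and P(7, 3) = 18; 10 is not s-gonal.
s = 10: P(10, 2) = 10. ✓
Hits: s ∈ {3, 10} → 2.

2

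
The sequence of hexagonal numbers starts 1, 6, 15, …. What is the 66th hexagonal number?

8646

The 66th hexagonal number is n(2n−1) with n = 66.
66·(2·66 − 1) = 66·131 = 8646.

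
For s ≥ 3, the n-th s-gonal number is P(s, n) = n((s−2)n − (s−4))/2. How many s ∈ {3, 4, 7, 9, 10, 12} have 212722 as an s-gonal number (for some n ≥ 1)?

s = 3: P(3, 651) = 212226 and P(3, 652) = 212878; 212722 is not s-gonal.
s = 4: P(4, 461) = 212521 and P(4, 462) = 213444; 212722 is not s-gonal.
s = 7: P(7, 292) = 212722. ✓
s = 9: P(9, 246) = 211191 and P(9, 247) = 212914; 212722 is not s-gonal.
s = 10: P(10, 230) = 210910 and P(10, 231) = 212751; 212722 is not s-gonal.
s = 12: P(12, 206) = 211356 and P(12, 207) = 213417; 212722 is not s-gonal.
Hits: s ∈ {7} → 1.

1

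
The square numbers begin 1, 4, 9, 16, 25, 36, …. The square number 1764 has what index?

42

We need n² = 1764, so n = √1764 = 42.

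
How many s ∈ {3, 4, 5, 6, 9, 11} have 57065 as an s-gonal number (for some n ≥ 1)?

1

s = 3: P(3, 337) = 56953 and P(3, 338) = 57291; 57065 is not s-gonal.
s = 4: P(4, 238) = 56644 and P(4, 239) = 57121; 57065 is not s-gonal.
s = 5: P(5, 195) = 56940 and P(5, 196) = 57526; 57065 is not s-gonal.
s = 6: P(6, 169) = 56953 and P(6, 170) = 57630; 57065 is not s-gonal.
s = 9: P(9, 128) = 57024 and P(9, 129) = 57921; 57065 is not s-gonal.
s = 11: P(11, 113) = 57065. ✓
Hits: s ∈ {11} → 1.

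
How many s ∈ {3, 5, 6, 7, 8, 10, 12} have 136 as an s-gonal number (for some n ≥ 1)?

s = 3: P(3, 16) = 136. ✓
s = 5: P(5, 9) = 117 and P(5, 10) = 145; 136 is not s-gonal.
s = 6: P(6, 8) = 120 and P(6, 9) = 153; 136 is not s-gonal.
s = 7: P(7, 7) = 112 and P(7, 8) = 148; 136 is not s-gonal.
s = 8: P(8, 7) = 133 and P(8, 8) = 176; 136 is not s-gonal.
s = 10: P(10, 6) = 126 and P(10, 7) = 175; 136 is not s-gonal.
s = 12: P(12, 5) = 105 and P(12, 6) = 156; 136 is not s-gonal.
Hits: s ∈ {3} → 1.

1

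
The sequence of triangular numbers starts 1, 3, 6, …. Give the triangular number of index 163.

The 163rd triangular number is n(n+1)/2 with n = 163.
163·164/2 = 26732/2 = 13366.

13366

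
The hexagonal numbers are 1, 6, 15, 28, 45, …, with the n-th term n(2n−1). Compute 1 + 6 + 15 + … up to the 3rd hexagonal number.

22

Σ i(2i−1) = 2Σi² − Σi over i = 1..3.
Σi = 6 and Σi² = 14.
2·14 − 1·6 = 22.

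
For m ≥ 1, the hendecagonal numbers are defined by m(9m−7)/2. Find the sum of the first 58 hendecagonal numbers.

294292

Σ i(9i−7)/2 = (9Σi² − 7Σi) / 2 over i = 1..58.
Σi = 1711 and Σi² = 66729.
(9·66729 − 7·1711) / 2 = 588584/2 = 294292.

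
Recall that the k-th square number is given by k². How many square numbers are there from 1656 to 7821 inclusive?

The n-th square number is n².
Smallest index with value ≥ 1656: n = 41 (giving 1681).
Largest index with value ≤ 7821: n = 88 (giving 7744).
Indices 41 through 88: 48 terms.

48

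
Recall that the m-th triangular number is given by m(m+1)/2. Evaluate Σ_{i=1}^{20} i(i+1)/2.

Σ i(i+1)/2 = (Σi² + Σi) / 2 over i = 1..20.
Σi = 210 and Σi² = 2870.
(1·2870 + 1·210) / 2 = 3080/2 = 1540.

1540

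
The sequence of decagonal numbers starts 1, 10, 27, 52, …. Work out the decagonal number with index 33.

The 33rd decagonal number is n(4n−3) with n = 33.
33·(4·33 − 3) = 33·129 = 4257.

4257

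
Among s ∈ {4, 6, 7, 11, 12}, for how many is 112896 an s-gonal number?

1

s = 4: P(4, 336) = 112896. ✓
s = 6: P(6, 237) = 112101 and P(6, 238) = 113050; 112896 is not s-gonal.
s = 7: P(7, 212) = 112042 and P(7, 213) = 113103; 112896 is not s-gonal.
s = 11: P(11, 158) = 111785 and P(11, 159) = 113208; 112896 is not s-gonal.
s = 12: P(12, 150) = 111900 and P(12, 151) = 113401; 112896 is not s-gonal.
Hits: s ∈ {4} → 1.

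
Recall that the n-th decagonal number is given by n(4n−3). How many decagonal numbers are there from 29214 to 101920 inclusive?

The n-th decagonal number is n(4n−3).
Smallest index with value ≥ 29214: n = 86 (giving 29326).
Largest index with value ≤ 101920: n = 160 (giving 101920).
Indices 86 through 160: 75 terms.

75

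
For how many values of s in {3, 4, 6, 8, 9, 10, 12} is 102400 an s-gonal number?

s = 3: P(3, 452) = 102378 and P(3, 453) = 102831; 102400 is not s-gonal.
s = 4: P(4, 320) = 102400. ✓
s = 6: P(6, 226) = 101926 and P(6, 227) = 102831; 102400 is not s-gonal.
s = 8: P(8, 185) = 102305 and P(8, 186) = 103416; 102400 is not s-gonal.
s = 9: P(9, 171) = 101916 and P(9, 172) = 103114; 102400 is not s-gonal.
s = 10: P(10, 160) = 101920 and P(10, 161) = 103201; 102400 is not s-gonal.
s = 12: P(12, 143) = 101673 and P(12, 144) = 103104; 102400 is not s-gonal.
Hits: s ∈ {4} → 1.

1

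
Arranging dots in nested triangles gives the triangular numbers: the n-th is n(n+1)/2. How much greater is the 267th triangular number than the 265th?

533

267·268/2 = 35778 and 265·266/2 = 35245.
Difference: 35778 − 35245 = 533.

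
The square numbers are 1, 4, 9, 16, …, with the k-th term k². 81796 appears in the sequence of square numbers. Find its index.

We need n² = 81796, so n = √81796 = 286.

286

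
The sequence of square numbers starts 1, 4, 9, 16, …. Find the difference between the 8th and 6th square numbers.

8² = 64 and 6² = 36.
Difference: 64 − 36 = 28.

28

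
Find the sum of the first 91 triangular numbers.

129766

Σ i(i+1)/2 = (Σi² + Σi) / 2 over i = 1..91.
Σi = 4186 and Σi² = 255346.
(1·255346 + 1·4186) / 2 = 259532/2 = 129766.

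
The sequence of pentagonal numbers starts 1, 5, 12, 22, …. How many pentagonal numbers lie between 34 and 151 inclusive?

6

The n-th pentagonal number is n(3n−1)/2.
Smallest index with value ≥ 34: n = 5 (giving 35).
Largest index with value ≤ 151: n = 10 (giving 145).
Indices 5 through 10: 6 terms.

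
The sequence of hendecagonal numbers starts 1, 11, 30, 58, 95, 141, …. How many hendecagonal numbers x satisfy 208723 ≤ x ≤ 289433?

39

The n-th hendecagonal number is n(9n−7)/2.
Smallest index with value ≥ 208723: n = 216 (giving 209196).
Largest index with value ≤ 289433: n = 254 (giving 289433).
Indices 216 through 254: 39 terms.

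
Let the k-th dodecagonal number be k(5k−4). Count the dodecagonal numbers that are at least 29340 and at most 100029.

The n-th dodecagonal number is n(5n−4).
Smallest index with value ≥ 29340: n = 78 (giving 30108).
Largest index with value ≤ 100029: n = 141 (giving 98841).
Indices 78 through 141: 64 terms.

64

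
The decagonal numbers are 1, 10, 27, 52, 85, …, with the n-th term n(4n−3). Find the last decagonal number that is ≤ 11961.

11935

Solve n(4n−3) ≤ 11961 for integer n.
n = 55 gives 11935 ≤ 11961, while n = 56 gives 12376 > 11961; so the answer is 11935.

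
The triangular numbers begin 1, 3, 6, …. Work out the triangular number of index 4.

10

4·5/2 = 20/2 = 10.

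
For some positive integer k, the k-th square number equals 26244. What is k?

We need n² = 26244, so n = √26244 = 162.
Check: 162² = 26244. ✓

162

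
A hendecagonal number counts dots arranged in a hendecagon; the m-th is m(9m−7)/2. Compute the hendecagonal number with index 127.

72136

The 127th hendecagonal number is n(9n−7)/2 with n = 127.
127·(9·127 − 7)/2 = 127·1136/2 = 127·568 = 72136.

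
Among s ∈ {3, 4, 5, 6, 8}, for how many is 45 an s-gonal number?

s = 3: P(3, 9) = 45. ✓
s = 4: P(4, 6) = 36 and P(4, 7) = 49; 45 is not s-gonal.
s = 5: P(5, 5) = 35 and P(5, 6) = 51; 45 is not s-gonal.
s = 6: P(6, 5) = 45. ✓
s = 8: P(8, 4) = 40 and P(8, 5) = 65; 45 is not s-gonal.
Hits: s ∈ {3, 6} → 2.

2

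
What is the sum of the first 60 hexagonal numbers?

Σ i(2i−1) = 2Σi² − Σi over i = 1..60.
Σi = 1830 and Σi² = 73810.
2·73810 − 1·1830 = 145790.

145790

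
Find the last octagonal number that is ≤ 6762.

6533

Solve n(3n−2) ≤ 6762 for integer n.
n = 47 gives 6533 ≤ 6762, while n = 48 gives 6816 > 6762; so the answer is 6533.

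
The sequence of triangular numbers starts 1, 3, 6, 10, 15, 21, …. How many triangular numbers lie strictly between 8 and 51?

The n-th triangular number is n(n+1)/2.
Smallest index with value > 8: n = 4 (giving 10).
Largest index with value < 51: n = 9 (giving 45).
Indices 4 through 9: 6 terms.

6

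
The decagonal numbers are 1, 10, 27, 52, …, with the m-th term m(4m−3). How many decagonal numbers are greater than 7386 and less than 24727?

35

The n-th decagonal number is n(4n−3).
Smallest index with value > 7386: n = 44 (giving 7612).
Largest index with value < 24727: n = 78 (giving 24102).
Indices 44 through 78: 35 terms.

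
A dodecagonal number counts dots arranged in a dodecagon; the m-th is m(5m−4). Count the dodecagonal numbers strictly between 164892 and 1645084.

391

The n-th dodecagonal number is n(5n−4).
Smallest index with value > 164892: n = 183 (giving 166713).
Largest index with value < 1645084: n = 573 (giving 1639353).
Indices 183 through 573: 391 terms.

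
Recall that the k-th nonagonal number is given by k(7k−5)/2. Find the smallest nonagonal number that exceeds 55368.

56134

Solve n(7n−5)/2 > 55368 for integer n.
The largest n with value ≤ 55368 is 126 (since 55251 ≤ 55368 < 56134), so the first above is n = 127, value 56134.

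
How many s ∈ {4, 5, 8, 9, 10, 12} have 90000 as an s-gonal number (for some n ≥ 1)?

1

s = 4: P(4, 300) = 90000. ✓
s = 5: P(5, 245) = 89915 and P(5, 246) = 90651; 90000 is not s-gonal.
s = 8: P(8, 173) = 89441 and P(8, 174) = 90480; 90000 is not s-gonal.
s = 9: P(9, 160) = 89200 and P(9, 161) = 90321; 90000 is not s-gonal.
s = 10: P(10, 150) = 89550 and P(10, 151) = 90751; 90000 is not s-gonal.
s = 12: P(12, 134) = 89244 and P(12, 135) = 90585; 90000 is not s-gonal.
Hits: s ∈ {4} → 1.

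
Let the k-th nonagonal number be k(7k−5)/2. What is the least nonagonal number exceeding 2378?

Solve n(7n−5)/2 > 2378 for integer n.
The largest n with value ≤ 2378 is 26 (since 2301 ≤ 2378 < 2484), so the first above is n = 27, value 2484.

2484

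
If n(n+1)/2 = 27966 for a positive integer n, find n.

Set n(n+1)/2 = 27966, giving n² + n − 55932 = 0.
So n = (-1 + 473) / 2 = 472/2 = 236.
Check: 236·237/2 = 27966. ✓

236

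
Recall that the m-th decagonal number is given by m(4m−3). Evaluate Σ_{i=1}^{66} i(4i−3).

385451

Σ i(4i−3) = 4Σi² − 3Σi over i = 1..66.
Σi = 2211 and Σi² = 98021.
4·98021 − 3·2211 = 385451.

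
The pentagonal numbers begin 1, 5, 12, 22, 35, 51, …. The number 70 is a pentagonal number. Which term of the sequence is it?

Set n(3n−1)/2 = 70, giving 3n² − n − 140 = 0.
The discriminant is 1 + 24·70 = 1681, and √1681 = 41.
So n = (1 + 41) / 6 = 42/6 = 7.
Check: 7·(3·7 − 1)/2 = 70. ✓

7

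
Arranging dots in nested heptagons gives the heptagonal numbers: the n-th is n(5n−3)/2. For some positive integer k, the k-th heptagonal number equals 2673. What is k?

33

Set n(5n−3)/2 = 2673, giving 5n² − 3n − 5346 = 0.
The discriminant is 9 + 40·2673 = 106929, and √106929 = 327.
So n = (3 + 327) / 10 = 330/10 = 33.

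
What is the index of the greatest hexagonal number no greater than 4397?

Solve n(2n−1) ≤ 4397 for integer n.
n = 47 gives 4371 ≤ 4397, while n = 48 gives 4560 > 4397; so the answer is index 47.

47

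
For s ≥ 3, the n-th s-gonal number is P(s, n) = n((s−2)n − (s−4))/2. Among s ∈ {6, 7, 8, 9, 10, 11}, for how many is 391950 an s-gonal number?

1

s = 6: P(6, 442) = 390286 and P(6, 443) = 392055; 391950 is not s-gonal.
s = 7: P(7, 396) = 391446 and P(7, 397) = 393427; 391950 is not s-gonal.
s = 8: P(8, 361) = 390241 and P(8, 362) = 392408; 391950 is not s-gonal.
s = 9: P(9, 335) = 391950. ✓
s = 10: P(10, 313) = 390937 and P(10, 314) = 393442; 391950 is not s-gonal.
s = 11: P(11, 295) = 390580 and P(11, 296) = 393236; 391950 is not s-gonal.
Hits: s ∈ {9} → 1.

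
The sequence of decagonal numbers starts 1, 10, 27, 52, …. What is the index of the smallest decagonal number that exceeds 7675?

45

Solve n(4n−3) > 7675 for integer n.
The largest n with value ≤ 7675 is 44 (since 7612 ≤ 7675 < 7965), so the first above is n = 45, value 7965.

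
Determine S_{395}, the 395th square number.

156025

395² = 156025.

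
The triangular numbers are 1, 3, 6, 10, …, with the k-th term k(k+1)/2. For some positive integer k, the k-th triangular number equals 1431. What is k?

53

Set n(n+1)/2 = 1431, giving n² + n − 2862 = 0.
The discriminant is 1 + 8·1431 = 11449, and √11449 = 107.
So n = (-1 + 107) / 2 = 106/2 = 53.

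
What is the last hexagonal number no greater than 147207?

Solve n(2n−1) ≤ 147207 for integer n.
n = 271 gives 146611 ≤ 147207, while n = 272 gives 147696 > 147207; so the answer is 146611.

146611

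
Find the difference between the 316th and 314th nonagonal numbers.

4405

316·(7·316 − 5)/2 = 348706 and 314·(7·314 − 5)/2 = 344301.
Difference: 348706 − 344301 = 4405.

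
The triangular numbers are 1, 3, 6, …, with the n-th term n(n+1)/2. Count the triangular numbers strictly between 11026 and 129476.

The n-th triangular number is n(n+1)/2.
Smallest index with value > 11026: n = 149 (giving 11175).
Largest index with value < 129476: n = 508 (giving 129286).
Indices 149 through 508: 360 terms.

360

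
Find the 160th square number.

25600

160² = 25600.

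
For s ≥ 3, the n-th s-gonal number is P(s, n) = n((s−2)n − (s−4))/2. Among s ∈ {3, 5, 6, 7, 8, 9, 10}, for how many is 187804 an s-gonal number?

1

s = 3: P(3, 612) = 187578 and P(3, 613) = 188191; 187804 is not s-gonal.
s = 5: P(5, 354) = 187797 and P(5, 355) = 188860; 187804 is not s-gonal.
s = 6: P(6, 306) = 186966 and P(6, 307) = 188191; 187804 is not s-gonal.
s = 7: P(7, 274) = 187279 and P(7, 275) = 188650; 187804 is not s-gonal.
s = 8: P(8, 250) = 187000 and P(8, 251) = 188501; 187804 is not s-gonal.
s = 9: P(9, 232) = 187804. ✓
s = 10: P(10, 217) = 187705 and P(10, 218) = 189442; 187804 is not s-gonal.
Hits: s ∈ {9} → 1.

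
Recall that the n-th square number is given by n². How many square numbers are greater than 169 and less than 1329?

23

The n-th square number is n².
Smallest index with value > 169: n = 14 (giving 196).
Largest index with value < 1329: n = 36 (giving 1296).
Indices 14 through 36: 23 terms.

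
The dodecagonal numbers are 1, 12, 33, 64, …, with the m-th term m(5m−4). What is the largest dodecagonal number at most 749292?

747297

Solve n(5n−4) ≤ 749292 for integer n.
n = 387 gives 747297 ≤ 749292, while n = 388 gives 751168 > 749292; so the answer is 747297.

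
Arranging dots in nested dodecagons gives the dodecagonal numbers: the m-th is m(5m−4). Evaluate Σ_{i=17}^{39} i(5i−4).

92644

Σ i(5i−4) = 5Σi² − 4Σi over i = 17..39.
Σi = 780 − 136 = 644 and Σi² = 20540 − 1496 = 19044.
5·19044 − 4·644 = 92644.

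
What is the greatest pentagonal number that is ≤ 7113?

Solve n(3n−1)/2 ≤ 7113 for integer n.
n = 69 gives 7107 ≤ 7113, while n = 70 gives 7315 > 7113; so the answer is 7107.

7107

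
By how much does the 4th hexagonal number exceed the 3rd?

Consecutive hexagonal numbers differ by 4n − 3: here 4·4 − 3 = 13.

13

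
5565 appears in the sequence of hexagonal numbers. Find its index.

53

Set n(2n−1) = 5565, giving 2n² − n − 5565 = 0.
So n = (1 + 211) / 4 = 212/4 = 53.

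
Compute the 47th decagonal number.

8695

47·(4·47 − 3) = 47·185 = 8695.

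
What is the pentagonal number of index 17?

17·(3·17 − 1)/2 = 17·50/2 = 17·25 = 425.

425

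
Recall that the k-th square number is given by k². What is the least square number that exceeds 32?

Solve n² > 32 for integer n.
The largest n with value ≤ 32 is 5 (since 25 ≤ 32 < 36), so the first above is n = 6, value 36.

36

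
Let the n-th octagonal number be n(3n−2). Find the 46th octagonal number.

46·(3·46 − 2) = 46·136 = 6256.

6256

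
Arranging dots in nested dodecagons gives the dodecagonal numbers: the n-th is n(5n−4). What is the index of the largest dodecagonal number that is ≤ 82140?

128

Solve n(5n−4) ≤ 82140 for integer n.
n = 128 gives 81408 ≤ 82140, while n = 129 gives 82689 > 82140; so the answer is index 128.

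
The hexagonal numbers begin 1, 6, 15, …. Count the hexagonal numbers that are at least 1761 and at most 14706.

The n-th hexagonal number is n(2n−1).
Smallest index with value ≥ 1761: n = 30 (giving 1770).
Largest index with value ≤ 14706: n = 86 (giving 14706).
Indices 30 through 86: 57 terms.

57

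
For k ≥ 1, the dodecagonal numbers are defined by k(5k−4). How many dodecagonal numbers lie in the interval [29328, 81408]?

The n-th dodecagonal number is n(5n−4).
Smallest index with value ≥ 29328: n = 77 (giving 29337).
Largest index with value ≤ 81408: n = 128 (giving 81408).
Indices 77 through 128: 52 terms.

52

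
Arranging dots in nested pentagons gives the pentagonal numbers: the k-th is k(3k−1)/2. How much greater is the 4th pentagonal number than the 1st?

21

4·(3·4 − 1)/2 = 22 and 1·(3·1 − 1)/2 = 1.
Difference: 22 − 1 = 21.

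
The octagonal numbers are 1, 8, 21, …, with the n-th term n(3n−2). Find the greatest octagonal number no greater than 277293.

Solve n(3n−2) ≤ 277293 for integer n.
n = 304 gives 276640 ≤ 277293, while n = 305 gives 278465 > 277293; so the answer is 276640.

276640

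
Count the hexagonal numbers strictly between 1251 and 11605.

The n-th hexagonal number is n(2n−1).
Smallest index with value > 1251: n = 26 (giving 1326).
Largest index with value < 11605: n = 76 (giving 11476).
Indices 26 through 76: 51 terms.

51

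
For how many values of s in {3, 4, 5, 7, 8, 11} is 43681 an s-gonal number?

s = 3: P(3, 295) = 43660 and P(3, 296) = 43956; 43681 is not s-gonal.
s = 4: P(4, 209) = 43681. ✓
s = 5: P(5, 170) = 43265 and P(5, 171) = 43776; 43681 is not s-gonal.
s = 7: P(7, 132) = 43362 and P(7, 133) = 44023; 43681 is not s-gonal.
s = 8: P(8, 121) = 43681. ✓
s = 11: P(11, 98) = 42875 and P(11, 99) = 43758; 43681 is not s-gonal.
Hits: s ∈ {4, 8} → 2.

2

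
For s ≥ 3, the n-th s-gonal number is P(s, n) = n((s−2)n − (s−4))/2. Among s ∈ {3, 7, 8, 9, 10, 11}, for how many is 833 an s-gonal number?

2

s = 3: P(3, 40) = 820 and P(3, 41) = 861; 833 is not s-gonal.
s = 7: P(7, 18) = 783 and P(7, 19) = 874; 833 is not s-gonal.
s = 8: P(8, 17) = 833. ✓
s = 9: P(9, 15) = 750 and P(9, 16) = 856; 833 is not s-gonal.
s = 10: P(10, 14) = 742 and P(10, 15) = 855; 833 is not s-gonal.
s = 11: P(11, 14) = 833. ✓
Hits: s ∈ {8, 11} → 2.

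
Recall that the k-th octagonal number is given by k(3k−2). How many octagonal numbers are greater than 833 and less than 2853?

The n-th octagonal number is n(3n−2).
Smallest index with value > 833: n = 18 (giving 936).
Largest index with value < 2853: n = 31 (giving 2821).
Indices 18 through 31: 14 terms.

14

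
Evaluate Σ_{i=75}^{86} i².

Σ_{i=75}^{86} i² = 215731 − 137825 = 77906.

77906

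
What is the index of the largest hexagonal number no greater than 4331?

Solve n(2n−1) ≤ 4331 for integer n.
n = 46 gives 4186 ≤ 4331, while n = 47 gives 4371 > 4331; so the answer is index 46.

46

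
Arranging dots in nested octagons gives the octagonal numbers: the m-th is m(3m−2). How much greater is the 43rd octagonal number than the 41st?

500

43·(3·43 − 2) = 5461 and 41·(3·41 − 2) = 4961.
Difference: 5461 − 4961 = 500.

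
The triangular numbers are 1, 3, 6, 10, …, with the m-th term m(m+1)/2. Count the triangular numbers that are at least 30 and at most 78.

The n-th triangular number is n(n+1)/2.
Smallest index with value ≥ 30: n = 8 (giving 36).
Largest index with value ≤ 78: n = 12 (giving 78).
Indices 8 through 12: 5 terms.

5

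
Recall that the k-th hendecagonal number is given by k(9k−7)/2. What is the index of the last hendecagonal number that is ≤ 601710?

Solve n(9n−7)/2 ≤ 601710 for integer n.
n = 366 gives 601521 ≤ 601710, while n = 367 gives 604816 > 601710; so the answer is index 366.

366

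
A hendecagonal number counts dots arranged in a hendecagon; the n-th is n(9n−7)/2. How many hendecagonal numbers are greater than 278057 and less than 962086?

214

The n-th hendecagonal number is n(9n−7)/2.
Smallest index with value > 278057: n = 249 (giving 278133).
Largest index with value < 962086: n = 462 (giving 958881).
Indices 249 through 462: 214 terms.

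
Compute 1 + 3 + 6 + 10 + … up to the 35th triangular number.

Σ i(i+1)/2 = (Σi² + Σi) / 2 over i = 1..35.
Σi = 630 and Σi² = 14910.
(1·14910 + 1·630) / 2 = 15540/2 = 7770.

7770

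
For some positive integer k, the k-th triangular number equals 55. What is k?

10

Set n(n+1)/2 = 55, giving n² + n − 110 = 0.
The discriminant is 1 + 8·55 = 441, and √441 = 21.
So n = (-1 + 21) / 2 = 20/2 = 10.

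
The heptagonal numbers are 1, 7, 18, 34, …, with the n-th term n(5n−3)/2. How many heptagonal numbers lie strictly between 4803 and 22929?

52

The n-th heptagonal number is n(5n−3)/2.
Smallest index with value > 4803: n = 45 (giving 4995).
Largest index with value < 22929: n = 96 (giving 22896).
Indices 45 through 96: 52 terms.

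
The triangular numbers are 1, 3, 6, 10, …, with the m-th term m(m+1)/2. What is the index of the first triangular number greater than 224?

Solve n(n+1)/2 > 224 for integer n.
The largest n with value ≤ 224 is 20 (since 210 ≤ 224 < 231), so the first above is n = 21, value 231.

21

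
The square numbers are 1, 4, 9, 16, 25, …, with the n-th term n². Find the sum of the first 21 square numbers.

Σ_{i=1}^{21} i² = 21·22·43/6 = 3311.

3311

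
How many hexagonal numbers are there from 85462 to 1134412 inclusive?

547

The n-th hexagonal number is n(2n−1).
Smallest index with value ≥ 85462: n = 207 (giving 85491).
Largest index with value ≤ 1134412: n = 753 (giving 1133265).
Indices 207 through 753: 547 terms.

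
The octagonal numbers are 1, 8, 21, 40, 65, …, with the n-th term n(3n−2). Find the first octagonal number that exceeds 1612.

1680

Solve n(3n−2) > 1612 for integer n.
The largest n with value ≤ 1612 is 23 (since 1541 ≤ 1612 < 1680), so the first above is n = 24, value 1680.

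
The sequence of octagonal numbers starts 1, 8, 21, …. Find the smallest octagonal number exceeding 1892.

Solve n(3n−2) > 1892 for integer n.
The largest n with value ≤ 1892 is 25 (since 1825 ≤ 1892 < 1976), so the first above is n = 26, value 1976.

1976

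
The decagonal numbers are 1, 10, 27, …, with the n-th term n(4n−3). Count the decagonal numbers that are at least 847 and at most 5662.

24

The n-th decagonal number is n(4n−3).
Smallest index with value ≥ 847: n = 15 (giving 855).
Largest index with value ≤ 5662: n = 38 (giving 5662).
Indices 15 through 38: 24 terms.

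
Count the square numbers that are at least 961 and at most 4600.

The n-th square number is n².
Smallest index with value ≥ 961: n = 31 (giving 961).
Largest index with value ≤ 4600: n = 67 (giving 4489).
Indices 31 through 67: 37 terms.

37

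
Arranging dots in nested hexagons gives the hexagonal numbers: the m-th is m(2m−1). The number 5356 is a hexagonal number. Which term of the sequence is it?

52

Set n(2n−1) = 5356, giving 2n² − n − 5356 = 0.
The discriminant is 1 + 8·5356 = 42849, and √42849 = 207.
So n = (1 + 207) / 4 = 208/4 = 52.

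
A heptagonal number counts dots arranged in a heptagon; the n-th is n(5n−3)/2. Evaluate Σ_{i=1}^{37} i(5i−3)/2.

42883

Σ i(5i−3)/2 = (5Σi² − 3Σi) / 2 over i = 1..37.
Σi = 703 and Σi² = 17575.
(5·17575 − 3·703) / 2 = 85766/2 = 42883.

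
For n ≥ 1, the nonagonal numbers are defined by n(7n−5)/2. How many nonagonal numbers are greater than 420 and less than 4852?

26

The n-th nonagonal number is n(7n−5)/2.
Smallest index with value > 420: n = 12 (giving 474).
Largest index with value < 4852: n = 37 (giving 4699).
Indices 12 through 37: 26 terms.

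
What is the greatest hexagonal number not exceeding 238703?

Solve n(2n−1) ≤ 238703 for integer n.
n = 345 gives 237705 ≤ 238703, while n = 346 gives 239086 > 238703; so the answer is 237705.

237705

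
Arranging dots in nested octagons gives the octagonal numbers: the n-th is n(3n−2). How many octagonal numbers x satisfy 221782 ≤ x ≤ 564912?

The n-th octagonal number is n(3n−2).
Smallest index with value ≥ 221782: n = 273 (giving 223041).
Largest index with value ≤ 564912: n = 434 (giving 564200).
Indices 273 through 434: 162 terms.

162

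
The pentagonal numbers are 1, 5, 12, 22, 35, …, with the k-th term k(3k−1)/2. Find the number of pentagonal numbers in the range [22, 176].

8

The n-th pentagonal number is n(3n−1)/2.
Smallest index with value ≥ 22: n = 4 (giving 22).
Largest index with value ≤ 176: n = 11 (giving 176).
Indices 4 through 11: 8 terms.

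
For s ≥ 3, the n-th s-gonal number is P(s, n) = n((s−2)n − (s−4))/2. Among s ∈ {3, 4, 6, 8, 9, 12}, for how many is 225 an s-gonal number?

2

s = 3: P(3, 20) = 210 and P(3, 21) = 231; 225 is not s-gonal.
s = 4: P(4, 15) = 225. ✓
s = 6: P(6, 10) = 190 and P(6, 11) = 231; 225 is not s-gonal.
s = 8: P(8, 9) = 225. ✓
s = 9: P(9, 8) = 204 and P(9, 9) = 261; 225 is not s-gonal.
s = 12: P(12, 7) = 217 and P(12, 8) = 288; 225 is not s-gonal.
Hits: s ∈ {4, 8} → 2.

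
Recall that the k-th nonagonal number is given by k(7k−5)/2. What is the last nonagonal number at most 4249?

Solve n(7n−5)/2 ≤ 4249 for integer n.
n = 35 gives 4200 ≤ 4249, while n = 36 gives 4446 > 4249; so the answer is 4200.

4200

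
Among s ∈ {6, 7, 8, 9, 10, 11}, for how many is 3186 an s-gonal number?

s = 6: P(6, 40) = 3160 and P(6, 41) = 3321; 3186 is not s-gonal.
s = 7: P(7, 36) = 3186. ✓
s = 8: P(8, 32) = 3008 and P(8, 33) = 3201; 3186 is not s-gonal.
s = 9: P(9, 30) = 3075 and P(9, 31) = 3286; 3186 is not s-gonal.
s = 10: P(10, 28) = 3052 and P(10, 29) = 3277; 3186 is not s-gonal.
s = 11: P(11, 27) = 3186. ✓
Hits: s ∈ {7, 11} → 2.

2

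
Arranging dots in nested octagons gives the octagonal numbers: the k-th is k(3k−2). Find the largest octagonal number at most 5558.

Solve n(3n−2) ≤ 5558 for integer n.
n = 43 gives 5461 ≤ 5558, while n = 44 gives 5720 > 5558; so the answer is 5461.

5461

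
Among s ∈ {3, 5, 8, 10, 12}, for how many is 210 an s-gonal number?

2

s = 3: P(3, 20) = 210. ✓
s = 5: P(5, 12) = 210. ✓
s = 8: P(8, 8) = 176 and P(8, 9) = 225; 210 is not s-gonal.
s = 10: P(10, 7) = 175 and P(10, 8) = 232; 210 is not s-gonal.
s = 12: P(12, 6) = 156 and P(12, 7) = 217; 210 is not s-gonal.
Hits: s ∈ {3, 5} → 2.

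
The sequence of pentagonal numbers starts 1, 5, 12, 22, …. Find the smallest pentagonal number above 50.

Solve n(3n−1)/2 > 50 for integer n.
The largest n with value ≤ 50 is 5 (since 35 ≤ 50 < 51), so the first above is n = 6, value 51.

51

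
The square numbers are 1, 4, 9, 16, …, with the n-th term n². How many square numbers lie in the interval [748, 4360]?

The n-th square number is n².
Smallest index with value ≥ 748: n = 28 (giving 784).
Largest index with value ≤ 4360: n = 66 (giving 4356).
Indices 28 through 66: 39 terms.

39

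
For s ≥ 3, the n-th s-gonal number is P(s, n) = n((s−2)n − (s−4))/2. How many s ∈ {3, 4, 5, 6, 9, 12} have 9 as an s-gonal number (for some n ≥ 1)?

s = 3: P(3, 3) = 6 and P(3, 4) = 10; 9 is not s-gonal.
s = 4: P(4, 3) = 9. ✓
s = 5: P(5, 2) = 5 and P(5, 3) = 12; 9 is not s-gonal.
s = 6: P(6, 2) = 6 and P(6, 3) = 15; 9 is not s-gonal.
s = 9: P(9, 2) = 9. ✓
s = 12: P(12, 1) = 1 and P(12, 2) = 12; 9 is not s-gonal.
Hits: s ∈ {4, 9} → 2.

2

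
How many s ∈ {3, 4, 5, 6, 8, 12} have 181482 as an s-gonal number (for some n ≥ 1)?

1

s = 3: P(3, 601) = 180901 and P(3, 602) = 181503; 181482 is not s-gonal.
s = 4: P(4, 426) = 181476 and P(4, 427) = 182329; 181482 is not s-gonal.
s = 5: P(5, 348) = 181482. ✓
s = 6: P(6, 301) = 180901 and P(6, 302) = 182106; 181482 is not s-gonal.
s = 8: P(8, 246) = 181056 and P(8, 247) = 182533; 181482 is not s-gonal.
s = 12: P(12, 190) = 179740 and P(12, 191) = 181641; 181482 is not s-gonal.
Hits: s ∈ {5} → 1.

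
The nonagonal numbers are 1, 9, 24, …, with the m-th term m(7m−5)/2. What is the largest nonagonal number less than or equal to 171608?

Solve n(7n−5)/2 ≤ 171608 for integer n.
n = 221 gives 170391 ≤ 171608, while n = 222 gives 171939 > 171608; so the answer is 170391.

170391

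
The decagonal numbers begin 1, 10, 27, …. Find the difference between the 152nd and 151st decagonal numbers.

1209

Consecutive decagonal numbers differ by 8n − 7: here 8·152 − 7 = 1209.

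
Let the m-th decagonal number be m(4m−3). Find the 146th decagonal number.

84826

The 146th decagonal number is n(4n−3) with n = 146.
146·(4·146 − 3) = 146·581 = 84826.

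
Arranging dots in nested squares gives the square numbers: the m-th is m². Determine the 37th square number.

37² = 1369.

1369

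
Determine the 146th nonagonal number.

146·(7·146 − 5)/2 = 146·1017/2 = 74241.

74241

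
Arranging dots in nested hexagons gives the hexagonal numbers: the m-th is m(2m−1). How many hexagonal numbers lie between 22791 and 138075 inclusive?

The n-th hexagonal number is n(2n−1).
Smallest index with value ≥ 22791: n = 107 (giving 22791).
Largest index with value ≤ 138075: n = 263 (giving 138075).
Indices 107 through 263: 157 terms.

157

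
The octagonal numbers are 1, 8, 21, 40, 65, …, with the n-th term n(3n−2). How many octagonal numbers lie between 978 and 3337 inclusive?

The n-th octagonal number is n(3n−2).
Smallest index with value ≥ 978: n = 19 (giving 1045).
Largest index with value ≤ 3337: n = 33 (giving 3201).
Indices 19 through 33: 15 terms.

15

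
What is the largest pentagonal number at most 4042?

4030

Solve n(3n−1)/2 ≤ 4042 for integer n.
n = 52 gives 4030 ≤ 4042, while n = 53 gives 4187 > 4042; so the answer is 4030.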